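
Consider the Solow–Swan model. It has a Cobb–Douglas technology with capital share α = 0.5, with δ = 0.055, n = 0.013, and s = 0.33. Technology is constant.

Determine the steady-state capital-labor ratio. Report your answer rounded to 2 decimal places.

k* = 23.55

In steady state, investment equals break-even investment: s·k^α = (n + δ)·k.
Dividing both sides by k: k^(1−α) = s / (n + δ).
k^0.5 = 0.33 / (0.013 + 0.055) = 0.33 / 0.068 = 4.8529
k* = 4.8529^(1/0.5) ≈ 23.5506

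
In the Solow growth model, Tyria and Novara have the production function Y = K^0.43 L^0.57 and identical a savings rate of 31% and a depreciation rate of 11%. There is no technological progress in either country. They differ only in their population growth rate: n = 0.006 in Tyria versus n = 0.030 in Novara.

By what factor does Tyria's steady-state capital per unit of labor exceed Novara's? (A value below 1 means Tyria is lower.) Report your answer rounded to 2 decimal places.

Steady-state k* = [s/(n + δ)]^(1/(1−α)), so the ratio is [ (s_T/(n + δ)_T) / (s_N/(n + δ)_N) ]^1.7544.
s_T/(n + δ)_T = 0.31/0.116 = 2.6724; s_N/(n + δ)_N = 0.31/0.140 = 2.2143.
Ratio = (2.6724/2.2143)^1.7544 = 1.2069^1.7544 ≈ 1.3909

ratio ≈ 1.39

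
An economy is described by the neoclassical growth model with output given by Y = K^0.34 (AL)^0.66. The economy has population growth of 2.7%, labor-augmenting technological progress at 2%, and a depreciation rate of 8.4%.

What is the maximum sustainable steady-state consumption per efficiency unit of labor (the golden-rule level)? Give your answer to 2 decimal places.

At the golden rule, f'(k) = n + g + δ, so α·k^(α−1) = n + g + δ and k_gold = (α/(n + g + δ))^(1/(1−α)).
k_gold = (0.34/0.131)^(1/0.66) = 2.5954^1.5152 ≈ 4.2423
c_gold = f(k_gold) − (n + g + δ)·k_gold = 1.6345 − 0.131×4.2423 ≈ 1.0788

c_gold ≈ 1.08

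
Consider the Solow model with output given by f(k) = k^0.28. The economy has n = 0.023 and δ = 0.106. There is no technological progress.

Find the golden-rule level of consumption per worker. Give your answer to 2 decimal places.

c_gold ≈ 0.97

At the golden rule, f'(k) = n + δ, so α·k^(α−1) = n + δ and k_gold = (α/(n + δ))^(1/(1−α)).
k_gold = (0.28/0.129)^(1/0.72) = 2.1705^1.3889 ≈ 2.9339
c_gold = f(k_gold) − (n + δ)·k_gold = 1.3517 − 0.129×2.9339 ≈ 0.9732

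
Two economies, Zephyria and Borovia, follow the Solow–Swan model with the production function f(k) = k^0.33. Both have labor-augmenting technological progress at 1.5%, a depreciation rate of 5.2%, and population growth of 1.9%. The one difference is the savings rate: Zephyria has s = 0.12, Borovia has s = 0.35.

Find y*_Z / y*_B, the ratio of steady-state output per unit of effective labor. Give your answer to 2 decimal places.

Steady-state y* = [s/(n + g + δ)]^(α/(1−α)), so the ratio is [ (s_Z/(n + g + δ)_Z) / (s_B/(n + g + δ)_B) ]^0.4925.
s_Z/(n + g + δ)_Z = 0.12/0.086 = 1.3953; s_B/(n + g + δ)_B = 0.35/0.086 = 4.0698.
Ratio = (1.3953/4.0698)^0.4925 = 0.3428^0.4925 ≈ 0.5902

ratio ≈ 0.59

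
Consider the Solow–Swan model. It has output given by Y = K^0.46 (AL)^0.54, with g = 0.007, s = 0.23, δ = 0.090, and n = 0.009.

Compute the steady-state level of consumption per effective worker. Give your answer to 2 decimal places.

c* = 1.49

At the steady state, Δk = 0, so s·k^α = (n + g + δ)·k.
Dividing both sides by k: k^(1−α) = s / (n + g + δ).
k^0.54 = 0.23 / (0.009 + 0.007 + 0.090) = 0.23 / 0.106 = 2.1698
k* = 2.1698^(1/0.54) ≈ 4.1976
y* = (k*)^α = 4.1976^0.46 ≈ 1.9346
c* = (1 − s)·y* = (1 − 0.23) × 1.9346 ≈ 1.4896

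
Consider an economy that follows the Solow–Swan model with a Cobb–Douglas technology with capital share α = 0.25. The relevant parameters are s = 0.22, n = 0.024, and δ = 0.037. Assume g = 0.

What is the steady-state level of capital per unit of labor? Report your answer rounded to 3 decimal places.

k* ≈ 5.531

In steady state, investment equals break-even investment: s·k^α = (n + δ)·k.
Rearranging, k^(1−α) = s / (n + δ).
k^0.75 = 0.22 / (0.024 + 0.037) = 0.22 / 0.061 = 3.6066
k* = 3.6066^(1/0.75) ≈ 5.5309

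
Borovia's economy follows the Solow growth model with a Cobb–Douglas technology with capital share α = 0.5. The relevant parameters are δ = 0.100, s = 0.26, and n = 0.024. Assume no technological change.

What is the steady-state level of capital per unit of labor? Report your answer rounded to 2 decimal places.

k* ≈ 4.40

At the steady state, Δk = 0, so s·k^α = (n + δ)·k.
Rearranging, k^(1−α) = s / (n + δ).
k^0.5 = 0.26 / (0.024 + 0.100) = 0.26 / 0.124 = 2.0968
k* = 2.0968^(1/0.5) ≈ 4.3966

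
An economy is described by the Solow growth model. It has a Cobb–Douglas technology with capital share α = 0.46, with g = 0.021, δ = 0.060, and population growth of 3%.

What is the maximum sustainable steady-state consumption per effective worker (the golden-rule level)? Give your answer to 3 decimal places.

c_gold ≈ 1.813

At the golden rule, f'(k) = n + g + δ, so α·k^(α−1) = n + g + δ and k_gold = (α/(n + g + δ))^(1/(1−α)).
k_gold = (0.46/0.111)^(1/0.54) = 4.1441^1.8519 ≈ 13.9129
c_gold = f(k_gold) − (n + g + δ)·k_gold = 3.3572 − 0.111×13.9129 ≈ 1.8129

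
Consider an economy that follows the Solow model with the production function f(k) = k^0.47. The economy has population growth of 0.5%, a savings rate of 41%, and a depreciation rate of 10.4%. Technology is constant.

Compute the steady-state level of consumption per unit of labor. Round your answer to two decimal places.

Steady state requires s·f(k) = (n + δ)·k, i.e. s·k^α = (n + δ)·k.
Dividing both sides by k: k^(1−α) = s / (n + δ).
k^0.53 = 0.41 / (0.005 + 0.104) = 0.41 / 0.109 = 3.7615
k* = 3.7615^(1/0.53) ≈ 12.1783
y* = (k*)^α = 12.1783^0.47 ≈ 3.2376
c* = (1 − s)·y* = (1 − 0.41) × 3.2376 ≈ 1.9102

c* = 1.91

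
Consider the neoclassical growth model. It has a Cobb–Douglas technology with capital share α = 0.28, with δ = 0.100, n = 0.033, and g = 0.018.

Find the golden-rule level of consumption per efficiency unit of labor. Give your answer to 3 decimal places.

At the golden rule, f'(k) = n + g + δ, so α·k^(α−1) = n + g + δ and k_gold = (α/(n + g + δ))^(1/(1−α)).
k_gold = (0.28/0.151)^(1/0.72) = 1.8543^1.3889 ≈ 2.3576
c_gold = f(k_gold) − (n + g + δ)·k_gold = 1.2714 − 0.151×2.3576 ≈ 0.9154

c_gold ≈ 0.915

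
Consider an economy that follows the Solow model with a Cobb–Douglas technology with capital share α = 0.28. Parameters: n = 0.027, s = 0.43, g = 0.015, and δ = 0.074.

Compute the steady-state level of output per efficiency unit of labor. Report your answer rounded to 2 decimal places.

At the steady state, Δk = 0, so s·k^α = (n + g + δ)·k.
Dividing both sides by k: k^(1−α) = s / (n + g + δ).
k^0.72 = 0.43 / (0.027 + 0.015 + 0.074) = 0.43 / 0.116 = 3.7069
k* = 3.7069^(1/0.72) ≈ 6.1701
y* = (k*)^α = 6.1701^0.28 ≈ 1.6645

y* = 1.66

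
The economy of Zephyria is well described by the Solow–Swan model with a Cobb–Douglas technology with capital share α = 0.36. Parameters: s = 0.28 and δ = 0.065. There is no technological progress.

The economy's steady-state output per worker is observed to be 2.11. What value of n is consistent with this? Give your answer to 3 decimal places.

n ≈ 0.009

Steady state requires s·f(k) = (n + δ)·k, i.e. s·k^α = (n + δ)·k.
Since y* = [s/(n + δ)]^(α/(1−α)), we have s/(n + δ) = (y*)^((1−α)/α) = 2.11^1.7778 = 3.7715.
Therefore n + δ = s / 3.7715 = 0.28 / 3.7715 = 0.0742, so n = 0.0742 − 0.065 = 0.0092.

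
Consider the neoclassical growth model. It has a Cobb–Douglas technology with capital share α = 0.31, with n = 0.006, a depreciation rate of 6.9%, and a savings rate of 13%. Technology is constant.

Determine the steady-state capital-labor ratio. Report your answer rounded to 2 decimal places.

At the steady state, Δk = 0, so s·k^α = (n + δ)·k.
Rearranging, k^(1−α) = s / (n + δ).
k^0.69 = 0.13 / (0.006 + 0.069) = 0.13 / 0.075 = 1.7333
k* = 1.7333^(1/0.69) ≈ 2.2192

k* ≈ 2.22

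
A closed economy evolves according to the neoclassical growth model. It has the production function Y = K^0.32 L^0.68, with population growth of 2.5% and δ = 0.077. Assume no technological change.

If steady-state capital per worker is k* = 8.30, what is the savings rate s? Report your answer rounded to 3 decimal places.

In steady state, investment equals break-even investment: s·k^α = (n + δ)·k.
So s / (n + δ) = (k*)^(1−α) = 8.30^0.68 = 4.2167.
Therefore s = 4.2167 × (n + δ) = 4.2167 × 0.102 = 0.4301.

s ≈ 0.430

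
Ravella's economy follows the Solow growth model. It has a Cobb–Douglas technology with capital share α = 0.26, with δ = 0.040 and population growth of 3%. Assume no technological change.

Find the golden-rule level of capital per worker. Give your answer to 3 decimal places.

k_gold ≈ 5.890

The golden rule sets f'(k) = n + δ, i.e. α·k^(α−1) = n + δ.
So k^(1−α) = α / (n + δ) = 0.26 / 0.070 = 3.7143.
k_gold = 3.7143^(1/0.74) ≈ 5.8898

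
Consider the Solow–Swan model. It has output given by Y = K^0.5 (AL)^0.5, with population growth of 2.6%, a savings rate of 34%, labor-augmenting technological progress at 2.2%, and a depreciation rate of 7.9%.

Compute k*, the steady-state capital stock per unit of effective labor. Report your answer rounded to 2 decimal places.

At the steady state, Δk = 0, so s·k^α = (n + g + δ)·k.
Rearranging, k^(1−α) = s / (n + g + δ).
k^0.5 = 0.34 / (0.026 + 0.022 + 0.079) = 0.34 / 0.127 = 2.6772
k* = 2.6772^(1/0.5) ≈ 7.1674

k* ≈ 7.17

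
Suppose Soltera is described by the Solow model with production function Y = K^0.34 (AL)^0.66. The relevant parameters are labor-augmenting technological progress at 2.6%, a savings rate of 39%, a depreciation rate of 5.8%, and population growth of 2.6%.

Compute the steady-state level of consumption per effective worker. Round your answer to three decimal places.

c* ≈ 1.171

Steady state requires s·f(k) = (n + g + δ)·k, i.e. s·k^α = (n + g + δ)·k.
Dividing both sides by k: k^(1−α) = s / (n + g + δ).
k^0.66 = 0.39 / (0.026 + 0.026 + 0.058) = 0.39 / 0.110 = 3.5455
k* = 3.5455^(1/0.66) ≈ 6.8053
y* = (k*)^α = 6.8053^0.34 ≈ 1.9194
c* = (1 − s)·y* = (1 − 0.39) × 1.9194 ≈ 1.1708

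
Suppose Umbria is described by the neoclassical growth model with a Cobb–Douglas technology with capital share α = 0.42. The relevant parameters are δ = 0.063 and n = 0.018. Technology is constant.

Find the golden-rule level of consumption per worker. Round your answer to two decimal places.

At the golden rule, f'(k) = n + δ, so α·k^(α−1) = n + δ and k_gold = (α/(n + δ))^(1/(1−α)).
k_gold = (0.42/0.081)^(1/0.58) = 5.1852^1.7241 ≈ 17.0737
c_gold = f(k_gold) − (n + δ)·k_gold = 3.2929 − 0.081×17.0737 ≈ 1.9099

c_gold ≈ 1.91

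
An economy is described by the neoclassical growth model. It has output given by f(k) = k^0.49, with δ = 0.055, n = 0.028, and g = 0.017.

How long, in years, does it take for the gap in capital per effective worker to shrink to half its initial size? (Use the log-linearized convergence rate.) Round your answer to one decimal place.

about 13.6 years

Near the steady state the convergence rate is λ = (1 − α)(n + g + δ).
λ = (1 − 0.49) × 0.100 = 0.51 × 0.100 = 0.0510
Half-life = ln 2 / λ = 0.6931 / 0.0510 ≈ 13.59 years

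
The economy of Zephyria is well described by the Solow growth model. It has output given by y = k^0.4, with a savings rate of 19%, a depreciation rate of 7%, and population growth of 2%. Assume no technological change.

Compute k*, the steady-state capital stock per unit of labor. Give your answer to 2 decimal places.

k* = 3.47

Steady state requires s·f(k) = (n + δ)·k, i.e. s·k^α = (n + δ)·k.
Rearranging, k^(1−α) = s / (n + δ).
k^0.6 = 0.19 / (0.020 + 0.070) = 0.19 / 0.090 = 2.1111
k* = 2.1111^(1/0.6) ≈ 3.4741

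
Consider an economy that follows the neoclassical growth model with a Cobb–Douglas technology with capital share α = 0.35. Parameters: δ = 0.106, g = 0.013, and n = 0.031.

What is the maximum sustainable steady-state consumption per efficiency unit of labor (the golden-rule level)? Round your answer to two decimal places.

c_gold ≈ 1.03

At the golden rule, f'(k) = n + g + δ, so α·k^(α−1) = n + g + δ and k_gold = (α/(n + g + δ))^(1/(1−α)).
k_gold = (0.35/0.150)^(1/0.65) = 2.3333^1.5385 ≈ 3.6823
c_gold = f(k_gold) − (n + g + δ)·k_gold = 1.5781 − 0.150×3.6823 ≈ 1.0258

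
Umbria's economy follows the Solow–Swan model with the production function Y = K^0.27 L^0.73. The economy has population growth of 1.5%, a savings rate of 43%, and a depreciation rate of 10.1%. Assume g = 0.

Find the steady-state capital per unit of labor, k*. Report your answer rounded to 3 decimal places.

Steady state requires s·f(k) = (n + δ)·k, i.e. s·k^α = (n + δ)·k.
Dividing both sides by k: k^(1−α) = s / (n + δ).
k^0.73 = 0.43 / (0.015 + 0.101) = 0.43 / 0.116 = 3.7069
k* = 3.7069^(1/0.73) ≈ 6.0182

k* ≈ 6.018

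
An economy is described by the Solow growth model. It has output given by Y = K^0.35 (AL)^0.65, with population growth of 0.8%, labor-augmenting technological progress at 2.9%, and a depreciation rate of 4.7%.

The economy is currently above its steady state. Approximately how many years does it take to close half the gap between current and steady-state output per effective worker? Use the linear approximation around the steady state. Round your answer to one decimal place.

about 12.7 years

Near the steady state the convergence rate is λ = (1 − α)(n + g + δ).
λ = (1 − 0.35) × 0.084 = 0.65 × 0.084 = 0.0546
Half-life = ln 2 / λ = 0.6931 / 0.0546 ≈ 12.69 years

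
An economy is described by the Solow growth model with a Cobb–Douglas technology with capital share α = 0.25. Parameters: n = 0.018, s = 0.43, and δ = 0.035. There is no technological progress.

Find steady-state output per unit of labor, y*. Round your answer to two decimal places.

y* ≈ 2.01

Steady state requires s·f(k) = (n + δ)·k, i.e. s·k^α = (n + δ)·k.
Dividing both sides by k: k^(1−α) = s / (n + δ).
k^0.75 = 0.43 / (0.018 + 0.035) = 0.43 / 0.053 = 8.1132
k* = 8.1132^(1/0.75) ≈ 16.3026
y* = (k*)^α = 16.3026^0.25 ≈ 2.0094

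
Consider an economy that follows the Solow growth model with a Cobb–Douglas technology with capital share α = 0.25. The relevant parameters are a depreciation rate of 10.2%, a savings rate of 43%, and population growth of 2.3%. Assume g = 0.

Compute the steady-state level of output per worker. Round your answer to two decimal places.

At the steady state, Δk = 0, so s·k^α = (n + δ)·k.
Rearranging, k^(1−α) = s / (n + δ).
k^0.75 = 0.43 / (0.023 + 0.102) = 0.43 / 0.125 = 3.4400
k* = 3.4400^(1/0.75) ≈ 5.1929
y* = (k*)^α = 5.1929^0.25 ≈ 1.5096

y* = 1.51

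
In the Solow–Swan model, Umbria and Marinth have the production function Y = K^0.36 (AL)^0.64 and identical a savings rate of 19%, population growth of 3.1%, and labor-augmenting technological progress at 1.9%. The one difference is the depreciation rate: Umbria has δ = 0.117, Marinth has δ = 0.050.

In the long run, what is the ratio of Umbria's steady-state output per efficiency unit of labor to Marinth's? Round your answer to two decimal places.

Steady-state y* = [s/(n + g + δ)]^(α/(1−α)), so the ratio is [ (s_U/(n + g + δ)_U) / (s_M/(n + g + δ)_M) ]^0.5625.
s_U/(n + g + δ)_U = 0.19/0.167 = 1.1377; s_M/(n + g + δ)_M = 0.19/0.100 = 1.9000.
Ratio = (1.1377/1.9000)^0.5625 = 0.5988^0.5625 ≈ 0.7494

ratio ≈ 0.75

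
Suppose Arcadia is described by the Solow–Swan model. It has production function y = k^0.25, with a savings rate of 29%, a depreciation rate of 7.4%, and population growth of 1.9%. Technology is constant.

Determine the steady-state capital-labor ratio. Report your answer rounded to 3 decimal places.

k* = 4.556

Steady state requires s·f(k) = (n + δ)·k, i.e. s·k^α = (n + δ)·k.
Dividing both sides by k: k^(1−α) = s / (n + δ).
k^0.75 = 0.29 / (0.019 + 0.074) = 0.29 / 0.093 = 3.1183
k* = 3.1183^(1/0.75) ≈ 4.5557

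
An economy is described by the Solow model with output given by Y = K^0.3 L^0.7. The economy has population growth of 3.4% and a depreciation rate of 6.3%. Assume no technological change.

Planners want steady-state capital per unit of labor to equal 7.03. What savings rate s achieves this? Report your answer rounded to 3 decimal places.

s ≈ 0.380

At the steady state, Δk = 0, so s·k^α = (n + δ)·k.
So s / (n + δ) = (k*)^(1−α) = 7.03^0.7 = 3.9162.
Therefore s = 3.9162 × (n + δ) = 3.9162 × 0.097 = 0.3799.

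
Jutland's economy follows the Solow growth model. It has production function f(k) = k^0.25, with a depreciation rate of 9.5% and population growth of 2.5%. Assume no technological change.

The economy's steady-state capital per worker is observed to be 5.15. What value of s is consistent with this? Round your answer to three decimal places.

Steady state requires s·f(k) = (n + δ)·k, i.e. s·k^α = (n + δ)·k.
So s / (n + δ) = (k*)^(1−α) = 5.15^0.75 = 3.4187.
Therefore s = 3.4187 × (n + δ) = 3.4187 × 0.120 = 0.4102.

s ≈ 0.410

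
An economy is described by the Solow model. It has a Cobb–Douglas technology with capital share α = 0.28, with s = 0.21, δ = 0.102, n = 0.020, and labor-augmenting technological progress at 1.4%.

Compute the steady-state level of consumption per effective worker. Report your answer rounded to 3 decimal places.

c* ≈ 0.935

Steady state requires s·f(k) = (n + g + δ)·k, i.e. s·k^α = (n + g + δ)·k.
Rearranging, k^(1−α) = s / (n + g + δ).
k^0.72 = 0.21 / (0.020 + 0.014 + 0.102) = 0.21 / 0.136 = 1.5441
k* = 1.5441^(1/0.72) ≈ 1.8283
y* = (k*)^α = 1.8283^0.28 ≈ 1.1841
c* = (1 − s)·y* = (1 − 0.21) × 1.1841 ≈ 0.9354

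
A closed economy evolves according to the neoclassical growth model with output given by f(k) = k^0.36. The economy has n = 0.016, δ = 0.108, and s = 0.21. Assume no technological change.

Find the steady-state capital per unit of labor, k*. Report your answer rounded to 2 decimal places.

k* ≈ 2.28

At the steady state, Δk = 0, so s·k^α = (n + δ)·k.
Rearranging, k^(1−α) = s / (n + δ).
k^0.64 = 0.21 / (0.016 + 0.108) = 0.21 / 0.124 = 1.6935
k* = 1.6935^(1/0.64) ≈ 2.2776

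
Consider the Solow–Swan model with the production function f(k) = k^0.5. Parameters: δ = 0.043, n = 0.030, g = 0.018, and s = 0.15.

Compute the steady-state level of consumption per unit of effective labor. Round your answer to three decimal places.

c* ≈ 1.401

Steady state requires s·f(k) = (n + g + δ)·k, i.e. s·k^α = (n + g + δ)·k.
Rearranging, k^(1−α) = s / (n + g + δ).
k^0.5 = 0.15 / (0.030 + 0.018 + 0.043) = 0.15 / 0.091 = 1.6484
k* = 1.6484^(1/0.5) ≈ 2.7172
y* = (k*)^α = 2.7172^0.5 ≈ 1.6484
c* = (1 − s)·y* = (1 − 0.15) × 1.6484 ≈ 1.4011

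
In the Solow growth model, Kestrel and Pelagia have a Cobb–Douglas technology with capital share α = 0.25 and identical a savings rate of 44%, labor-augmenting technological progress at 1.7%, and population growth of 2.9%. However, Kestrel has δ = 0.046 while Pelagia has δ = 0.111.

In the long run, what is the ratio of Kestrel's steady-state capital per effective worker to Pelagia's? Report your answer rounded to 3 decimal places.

Steady-state k* = [s/(n + g + δ)]^(1/(1−α)), so the ratio is [ (s_K/(n + g + δ)_K) / (s_P/(n + g + δ)_P) ]^1.3333.
s_K/(n + g + δ)_K = 0.44/0.092 = 4.7826; s_P/(n + g + δ)_P = 0.44/0.157 = 2.8025.
Ratio = (4.7826/2.8025)^1.3333 = 1.7065^1.3333 ≈ 2.0392

ratio ≈ 2.039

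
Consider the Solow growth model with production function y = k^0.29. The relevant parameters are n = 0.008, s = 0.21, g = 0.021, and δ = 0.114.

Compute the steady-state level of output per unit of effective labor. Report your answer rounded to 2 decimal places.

y* = 1.17

In steady state, investment equals break-even investment: s·k^α = (n + g + δ)·k.
Rearranging, k^(1−α) = s / (n + g + δ).
k^0.71 = 0.21 / (0.008 + 0.021 + 0.114) = 0.21 / 0.143 = 1.4685
k* = 1.4685^(1/0.71) ≈ 1.7180
y* = (k*)^α = 1.7180^0.29 ≈ 1.1699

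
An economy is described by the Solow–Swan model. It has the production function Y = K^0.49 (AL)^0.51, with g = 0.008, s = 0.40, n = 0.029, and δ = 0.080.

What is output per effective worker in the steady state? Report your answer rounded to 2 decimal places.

In steady state, investment equals break-even investment: s·k^α = (n + g + δ)·k.
Dividing both sides by k: k^(1−α) = s / (n + g + δ).
k^0.51 = 0.40 / (0.029 + 0.008 + 0.080) = 0.40 / 0.117 = 3.4188
k* = 3.4188^(1/0.51) ≈ 11.1381
y* = (k*)^α = 11.1381^0.49 ≈ 3.2579

y* = 3.26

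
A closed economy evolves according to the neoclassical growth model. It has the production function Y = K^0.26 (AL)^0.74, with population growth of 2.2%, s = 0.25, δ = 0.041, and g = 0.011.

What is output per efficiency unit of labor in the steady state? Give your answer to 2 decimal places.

In steady state, investment equals break-even investment: s·k^α = (n + g + δ)·k.
Dividing both sides by k: k^(1−α) = s / (n + g + δ).
k^0.74 = 0.25 / (0.022 + 0.011 + 0.041) = 0.25 / 0.074 = 3.3784
k* = 3.3784^(1/0.74) ≈ 5.1817
y* = (k*)^α = 5.1817^0.26 ≈ 1.5338

y* = 1.53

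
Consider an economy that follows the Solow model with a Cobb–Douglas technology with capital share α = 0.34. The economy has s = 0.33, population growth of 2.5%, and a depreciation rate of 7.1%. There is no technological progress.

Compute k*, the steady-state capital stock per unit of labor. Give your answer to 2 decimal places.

k* = 6.49

At the steady state, Δk = 0, so s·k^α = (n + δ)·k.
Dividing both sides by k: k^(1−α) = s / (n + δ).
k^0.66 = 0.33 / (0.025 + 0.071) = 0.33 / 0.096 = 3.4375
k* = 3.4375^(1/0.66) ≈ 6.4937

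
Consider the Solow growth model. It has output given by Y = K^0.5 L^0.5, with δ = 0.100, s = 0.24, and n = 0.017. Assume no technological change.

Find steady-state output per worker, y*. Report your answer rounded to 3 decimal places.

At the steady state, Δk = 0, so s·k^α = (n + δ)·k.
Rearranging, k^(1−α) = s / (n + δ).
k^0.5 = 0.24 / (0.017 + 0.100) = 0.24 / 0.117 = 2.0513
k* = 2.0513^(1/0.5) ≈ 4.2078
y* = (k*)^α = 4.2078^0.5 ≈ 2.0513

y* ≈ 2.051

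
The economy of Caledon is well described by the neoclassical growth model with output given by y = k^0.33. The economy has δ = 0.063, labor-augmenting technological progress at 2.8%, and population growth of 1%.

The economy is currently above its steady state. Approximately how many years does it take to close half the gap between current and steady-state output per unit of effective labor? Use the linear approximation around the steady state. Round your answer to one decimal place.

t_½ ≈ 10.2 years

Near the steady state the convergence rate is λ = (1 − α)(n + g + δ).
λ = (1 − 0.33) × 0.101 = 0.67 × 0.101 = 0.06767
Half-life = ln 2 / λ = 0.6931 / 0.06767 ≈ 10.24 years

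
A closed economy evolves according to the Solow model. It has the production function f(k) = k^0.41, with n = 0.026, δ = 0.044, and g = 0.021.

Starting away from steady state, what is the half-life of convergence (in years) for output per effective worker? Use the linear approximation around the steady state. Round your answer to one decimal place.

Near the steady state the convergence rate is λ = (1 − α)(n + g + δ).
λ = (1 − 0.41) × 0.091 = 0.59 × 0.091 = 0.05369
Half-life = ln 2 / λ = 0.6931 / 0.05369 ≈ 12.91 years

t_½ ≈ 12.9 years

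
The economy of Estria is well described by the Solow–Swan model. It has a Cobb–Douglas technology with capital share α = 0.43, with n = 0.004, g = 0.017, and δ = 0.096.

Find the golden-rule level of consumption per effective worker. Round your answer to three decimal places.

c_gold ≈ 1.522

At the golden rule, f'(k) = n + g + δ, so α·k^(α−1) = n + g + δ and k_gold = (α/(n + g + δ))^(1/(1−α)).
k_gold = (0.43/0.117)^(1/0.57) = 3.6752^1.7544 ≈ 9.8114
c_gold = f(k_gold) − (n + g + δ)·k_gold = 2.6696 − 0.117×9.8114 ≈ 1.5217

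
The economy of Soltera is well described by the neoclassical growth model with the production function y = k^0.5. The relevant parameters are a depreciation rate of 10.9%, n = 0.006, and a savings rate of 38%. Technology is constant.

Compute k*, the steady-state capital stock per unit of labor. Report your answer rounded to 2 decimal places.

k* = 10.92

At the steady state, Δk = 0, so s·k^α = (n + δ)·k.
Rearranging, k^(1−α) = s / (n + δ).
k^0.5 = 0.38 / (0.006 + 0.109) = 0.38 / 0.115 = 3.3043
k* = 3.3043^(1/0.5) ≈ 10.9184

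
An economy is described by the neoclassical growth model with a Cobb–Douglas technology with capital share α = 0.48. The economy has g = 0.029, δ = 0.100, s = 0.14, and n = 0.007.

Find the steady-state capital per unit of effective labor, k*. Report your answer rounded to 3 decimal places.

Steady state requires s·f(k) = (n + g + δ)·k, i.e. s·k^α = (n + g + δ)·k.
Dividing both sides by k: k^(1−α) = s / (n + g + δ).
k^0.52 = 0.14 / (0.007 + 0.029 + 0.100) = 0.14 / 0.136 = 1.0294
k* = 1.0294^(1/0.52) ≈ 1.0573

k* = 1.057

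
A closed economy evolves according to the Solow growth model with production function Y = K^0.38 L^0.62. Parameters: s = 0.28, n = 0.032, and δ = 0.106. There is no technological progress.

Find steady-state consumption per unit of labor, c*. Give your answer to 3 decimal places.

At the steady state, Δk = 0, so s·k^α = (n + δ)·k.
Dividing both sides by k: k^(1−α) = s / (n + δ).
k^0.62 = 0.28 / (0.032 + 0.106) = 0.28 / 0.138 = 2.0290
k* = 2.0290^(1/0.62) ≈ 3.1305
y* = (k*)^α = 3.1305^0.38 ≈ 1.5429
c* = (1 − s)·y* = (1 − 0.28) × 1.5429 ≈ 1.1109

c* ≈ 1.111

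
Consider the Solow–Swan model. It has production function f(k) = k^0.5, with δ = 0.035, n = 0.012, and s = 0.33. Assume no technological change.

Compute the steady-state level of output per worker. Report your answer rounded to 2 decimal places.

y* = 7.02

In steady state, investment equals break-even investment: s·k^α = (n + δ)·k.
Rearranging, k^(1−α) = s / (n + δ).
k^0.5 = 0.33 / (0.012 + 0.035) = 0.33 / 0.047 = 7.0213
k* = 7.0213^(1/0.5) ≈ 49.2987
y* = (k*)^α = 49.2987^0.5 ≈ 7.0213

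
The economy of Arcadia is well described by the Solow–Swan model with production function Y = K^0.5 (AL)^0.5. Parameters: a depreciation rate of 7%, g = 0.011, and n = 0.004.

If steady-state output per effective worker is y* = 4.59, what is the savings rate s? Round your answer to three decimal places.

s ≈ 0.390

Steady state requires s·f(k) = (n + g + δ)·k, i.e. s·k^α = (n + g + δ)·k.
Since y* = [s/(n + g + δ)]^(α/(1−α)), we have s/(n + g + δ) = (y*)^((1−α)/α) = 4.59^1 = 4.5900.
Therefore s = 4.5900 × (n + g + δ) = 4.5900 × 0.085 = 0.3902.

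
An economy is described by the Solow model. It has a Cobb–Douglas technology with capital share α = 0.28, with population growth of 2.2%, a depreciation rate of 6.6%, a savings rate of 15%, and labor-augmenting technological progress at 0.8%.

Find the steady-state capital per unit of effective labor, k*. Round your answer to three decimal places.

At the steady state, Δk = 0, so s·k^α = (n + g + δ)·k.
Dividing both sides by k: k^(1−α) = s / (n + g + δ).
k^0.72 = 0.15 / (0.022 + 0.008 + 0.066) = 0.15 / 0.096 = 1.5625
k* = 1.5625^(1/0.72) ≈ 1.8586

k* ≈ 1.859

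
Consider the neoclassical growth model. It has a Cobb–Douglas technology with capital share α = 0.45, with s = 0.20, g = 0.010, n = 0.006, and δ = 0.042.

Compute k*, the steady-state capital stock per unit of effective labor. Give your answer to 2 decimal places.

Steady state requires s·f(k) = (n + g + δ)·k, i.e. s·k^α = (n + g + δ)·k.
Dividing both sides by k: k^(1−α) = s / (n + g + δ).
k^0.55 = 0.20 / (0.006 + 0.010 + 0.042) = 0.20 / 0.058 = 3.4483
k* = 3.4483^(1/0.55) ≈ 9.4943

k* = 9.49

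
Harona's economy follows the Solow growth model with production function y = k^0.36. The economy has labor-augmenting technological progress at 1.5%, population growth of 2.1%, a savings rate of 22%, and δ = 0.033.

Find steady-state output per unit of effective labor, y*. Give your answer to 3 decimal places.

Steady state requires s·f(k) = (n + g + δ)·k, i.e. s·k^α = (n + g + δ)·k.
Dividing both sides by k: k^(1−α) = s / (n + g + δ).
k^0.64 = 0.22 / (0.021 + 0.015 + 0.033) = 0.22 / 0.069 = 3.1884
k* = 3.1884^(1/0.64) ≈ 6.1211
y* = (k*)^α = 6.1211^0.36 ≈ 1.9198

y* ≈ 1.920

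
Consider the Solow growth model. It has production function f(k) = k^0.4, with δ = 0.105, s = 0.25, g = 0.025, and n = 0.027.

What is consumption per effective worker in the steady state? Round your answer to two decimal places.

c* = 1.02

At the steady state, Δk = 0, so s·k^α = (n + g + δ)·k.
Dividing both sides by k: k^(1−α) = s / (n + g + δ).
k^0.6 = 0.25 / (0.027 + 0.025 + 0.105) = 0.25 / 0.157 = 1.5924
k* = 1.5924^(1/0.6) ≈ 2.1715
y* = (k*)^α = 2.1715^0.4 ≈ 1.3637
c* = (1 − s)·y* = (1 − 0.25) × 1.3637 ≈ 1.0228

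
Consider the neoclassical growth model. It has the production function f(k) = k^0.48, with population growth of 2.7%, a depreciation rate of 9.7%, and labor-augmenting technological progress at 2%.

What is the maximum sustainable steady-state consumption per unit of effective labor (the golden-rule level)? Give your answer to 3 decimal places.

At the golden rule, f'(k) = n + g + δ, so α·k^(α−1) = n + g + δ and k_gold = (α/(n + g + δ))^(1/(1−α)).
k_gold = (0.48/0.144)^(1/0.52) = 3.3333^1.9231 ≈ 10.1284
c_gold = f(k_gold) − (n + g + δ)·k_gold = 3.0385 − 0.144×10.1284 ≈ 1.5800

c_gold ≈ 1.580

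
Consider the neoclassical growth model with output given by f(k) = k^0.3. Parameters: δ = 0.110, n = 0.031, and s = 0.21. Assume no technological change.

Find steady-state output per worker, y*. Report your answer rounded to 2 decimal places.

Steady state requires s·f(k) = (n + δ)·k, i.e. s·k^α = (n + δ)·k.
Rearranging, k^(1−α) = s / (n + δ).
k^0.7 = 0.21 / (0.031 + 0.110) = 0.21 / 0.141 = 1.4894
k* = 1.4894^(1/0.7) ≈ 1.7667
y* = (k*)^α = 1.7667^0.3 ≈ 1.1862

y* = 1.19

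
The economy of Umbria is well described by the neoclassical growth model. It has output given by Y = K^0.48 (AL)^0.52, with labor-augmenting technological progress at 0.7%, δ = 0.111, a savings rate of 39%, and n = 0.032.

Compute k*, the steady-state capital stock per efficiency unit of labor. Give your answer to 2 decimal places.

Steady state requires s·f(k) = (n + g + δ)·k, i.e. s·k^α = (n + g + δ)·k.
Dividing both sides by k: k^(1−α) = s / (n + g + δ).
k^0.52 = 0.39 / (0.032 + 0.007 + 0.111) = 0.39 / 0.150 = 2.6000
k* = 2.6000^(1/0.52) ≈ 6.2810

k* ≈ 6.28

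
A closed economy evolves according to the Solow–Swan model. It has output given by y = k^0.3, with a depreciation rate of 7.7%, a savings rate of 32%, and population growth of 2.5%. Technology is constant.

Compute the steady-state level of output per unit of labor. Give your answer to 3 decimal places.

Steady state requires s·f(k) = (n + δ)·k, i.e. s·k^α = (n + δ)·k.
Dividing both sides by k: k^(1−α) = s / (n + δ).
k^0.7 = 0.32 / (0.025 + 0.077) = 0.32 / 0.102 = 3.1373
k* = 3.1373^(1/0.7) ≈ 5.1211
y* = (k*)^α = 5.1211^0.3 ≈ 1.6323

y* = 1.632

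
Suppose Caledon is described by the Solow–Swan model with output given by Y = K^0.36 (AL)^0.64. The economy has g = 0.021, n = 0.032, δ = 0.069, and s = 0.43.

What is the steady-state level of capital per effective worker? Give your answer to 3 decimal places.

In steady state, investment equals break-even investment: s·k^α = (n + g + δ)·k.
Rearranging, k^(1−α) = s / (n + g + δ).
k^0.64 = 0.43 / (0.032 + 0.021 + 0.069) = 0.43 / 0.122 = 3.5246
k* = 3.5246^(1/0.64) ≈ 7.1591

k* ≈ 7.159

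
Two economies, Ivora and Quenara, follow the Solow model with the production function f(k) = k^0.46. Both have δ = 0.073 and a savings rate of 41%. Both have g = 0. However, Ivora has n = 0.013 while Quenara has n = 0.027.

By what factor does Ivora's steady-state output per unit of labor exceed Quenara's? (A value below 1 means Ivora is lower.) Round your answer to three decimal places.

Steady-state y* = [s/(n + δ)]^(α/(1−α)), so the ratio is [ (s_I/(n + δ)_I) / (s_Q/(n + δ)_Q) ]^0.8519.
s_I/(n + δ)_I = 0.41/0.086 = 4.7674; s_Q/(n + δ)_Q = 0.41/0.100 = 4.1000.
Ratio = (4.7674/4.1000)^0.8519 = 1.1628^0.8519 ≈ 1.1371

y*_I / y*_Q ≈ 1.137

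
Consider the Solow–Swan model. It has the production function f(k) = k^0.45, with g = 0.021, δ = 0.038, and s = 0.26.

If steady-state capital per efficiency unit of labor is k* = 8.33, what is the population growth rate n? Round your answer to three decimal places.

In steady state, investment equals break-even investment: s·k^α = (n + g + δ)·k.
So s / (n + g + δ) = (k*)^(1−α) = 8.33^0.55 = 3.2089.
Therefore n + g + δ = s / 3.2089 = 0.26 / 3.2089 = 0.0810, so n = 0.0810 − 0.059 = 0.0220.

n ≈ 0.022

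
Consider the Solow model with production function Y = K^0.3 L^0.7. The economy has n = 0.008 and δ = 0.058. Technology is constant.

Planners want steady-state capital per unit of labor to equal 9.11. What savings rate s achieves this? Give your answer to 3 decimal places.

s ≈ 0.310

At the steady state, Δk = 0, so s·k^α = (n + δ)·k.
So s / (n + δ) = (k*)^(1−α) = 9.11^0.7 = 4.6953.
Therefore s = 4.6953 × (n + δ) = 4.6953 × 0.066 = 0.3099.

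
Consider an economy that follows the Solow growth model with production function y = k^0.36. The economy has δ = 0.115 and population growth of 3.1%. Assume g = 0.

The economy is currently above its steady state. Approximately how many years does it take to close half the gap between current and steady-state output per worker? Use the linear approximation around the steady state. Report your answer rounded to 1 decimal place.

Near the steady state the convergence rate is λ = (1 − α)(n + δ).
λ = (1 − 0.36) × 0.146 = 0.64 × 0.146 = 0.09344
Half-life = ln 2 / λ = 0.6931 / 0.09344 ≈ 7.42 years

about 7.4 years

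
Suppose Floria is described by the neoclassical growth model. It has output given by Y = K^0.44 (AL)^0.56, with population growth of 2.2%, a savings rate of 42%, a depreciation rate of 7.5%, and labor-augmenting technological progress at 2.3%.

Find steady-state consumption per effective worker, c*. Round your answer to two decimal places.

In steady state, investment equals break-even investment: s·k^α = (n + g + δ)·k.
Dividing both sides by k: k^(1−α) = s / (n + g + δ).
k^0.56 = 0.42 / (0.022 + 0.023 + 0.075) = 0.42 / 0.120 = 3.5000
k* = 3.5000^(1/0.56) ≈ 9.3659
y* = (k*)^α = 9.3659^0.44 ≈ 2.6760
c* = (1 − s)·y* = (1 − 0.42) × 2.6760 ≈ 1.5521

c* = 1.55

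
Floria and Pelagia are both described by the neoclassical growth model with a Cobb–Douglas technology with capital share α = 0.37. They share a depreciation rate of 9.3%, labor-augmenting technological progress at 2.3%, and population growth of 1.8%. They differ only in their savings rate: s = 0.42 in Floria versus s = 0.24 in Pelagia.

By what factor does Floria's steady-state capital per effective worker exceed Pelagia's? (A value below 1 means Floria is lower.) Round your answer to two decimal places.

ratio ≈ 2.43

Steady-state k* = [s/(n + g + δ)]^(1/(1−α)), so the ratio is [ (s_F/(n + g + δ)_F) / (s_P/(n + g + δ)_P) ]^1.5873.
s_F/(n + g + δ)_F = 0.42/0.134 = 3.1343; s_P/(n + g + δ)_P = 0.24/0.134 = 1.7910.
Ratio = (3.1343/1.7910)^1.5873 = 1.7500^1.5873 ≈ 2.4309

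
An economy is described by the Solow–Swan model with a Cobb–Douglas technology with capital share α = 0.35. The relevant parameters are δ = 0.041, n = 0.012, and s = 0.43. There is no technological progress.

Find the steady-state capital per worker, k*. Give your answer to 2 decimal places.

k* ≈ 25.05

Steady state requires s·f(k) = (n + δ)·k, i.e. s·k^α = (n + δ)·k.
Rearranging, k^(1−α) = s / (n + δ).
k^0.65 = 0.43 / (0.012 + 0.041) = 0.43 / 0.053 = 8.1132
k* = 8.1132^(1/0.65) ≈ 25.0471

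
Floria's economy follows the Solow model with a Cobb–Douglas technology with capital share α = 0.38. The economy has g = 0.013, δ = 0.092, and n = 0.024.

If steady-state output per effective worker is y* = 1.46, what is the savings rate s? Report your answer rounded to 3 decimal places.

In steady state, investment equals break-even investment: s·k^α = (n + g + δ)·k.
Since y* = [s/(n + g + δ)]^(α/(1−α)), we have s/(n + g + δ) = (y*)^((1−α)/α) = 1.46^1.6316 = 1.8542.
Therefore s = 1.8542 × (n + g + δ) = 1.8542 × 0.129 = 0.2392.

s ≈ 0.239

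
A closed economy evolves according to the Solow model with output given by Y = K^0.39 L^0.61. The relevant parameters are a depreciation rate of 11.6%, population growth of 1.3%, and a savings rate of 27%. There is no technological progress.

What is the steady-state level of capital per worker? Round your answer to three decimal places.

At the steady state, Δk = 0, so s·k^α = (n + δ)·k.
Dividing both sides by k: k^(1−α) = s / (n + δ).
k^0.61 = 0.27 / (0.013 + 0.116) = 0.27 / 0.129 = 2.0930
k* = 2.0930^(1/0.61) ≈ 3.3562

k* ≈ 3.356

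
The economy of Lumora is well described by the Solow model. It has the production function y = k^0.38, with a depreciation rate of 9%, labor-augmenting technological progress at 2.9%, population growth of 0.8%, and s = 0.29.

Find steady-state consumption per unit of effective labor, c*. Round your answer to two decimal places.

Steady state requires s·f(k) = (n + g + δ)·k, i.e. s·k^α = (n + g + δ)·k.
Rearranging, k^(1−α) = s / (n + g + δ).
k^0.62 = 0.29 / (0.008 + 0.029 + 0.090) = 0.29 / 0.127 = 2.2835
k* = 2.2835^(1/0.62) ≈ 3.7878
y* = (k*)^α = 3.7878^0.38 ≈ 1.6588
c* = (1 − s)·y* = (1 − 0.29) × 1.6588 ≈ 1.1777

c* = 1.18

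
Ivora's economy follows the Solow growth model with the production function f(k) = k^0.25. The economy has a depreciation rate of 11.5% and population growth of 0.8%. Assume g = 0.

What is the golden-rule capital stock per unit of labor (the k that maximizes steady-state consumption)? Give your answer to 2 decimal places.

k_gold ≈ 2.57

The golden rule sets f'(k) = n + δ, i.e. α·k^(α−1) = n + δ.
So k^(1−α) = α / (n + δ) = 0.25 / 0.123 = 2.0325.
k_gold = 2.0325^(1/0.75) ≈ 2.5746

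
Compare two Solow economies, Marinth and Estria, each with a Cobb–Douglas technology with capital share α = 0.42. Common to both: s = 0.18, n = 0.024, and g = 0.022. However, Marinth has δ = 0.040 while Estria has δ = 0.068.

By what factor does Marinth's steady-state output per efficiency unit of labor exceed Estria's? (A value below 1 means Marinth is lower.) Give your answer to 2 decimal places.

y*_M / y*_E ≈ 1.23

Steady-state y* = [s/(n + g + δ)]^(α/(1−α)), so the ratio is [ (s_M/(n + g + δ)_M) / (s_E/(n + g + δ)_E) ]^0.7241.
s_M/(n + g + δ)_M = 0.18/0.086 = 2.0930; s_E/(n + g + δ)_E = 0.18/0.114 = 1.5789.
Ratio = (2.0930/1.5789)^0.7241 = 1.3256^0.7241 ≈ 1.2264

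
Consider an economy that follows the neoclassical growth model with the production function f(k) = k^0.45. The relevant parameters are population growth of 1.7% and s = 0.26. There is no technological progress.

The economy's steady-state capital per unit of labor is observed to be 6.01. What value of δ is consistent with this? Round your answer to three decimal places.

Steady state requires s·f(k) = (n + δ)·k, i.e. s·k^α = (n + δ)·k.
So s / (n + δ) = (k*)^(1−α) = 6.01^0.55 = 2.6815.
Therefore n + δ = s / 2.6815 = 0.26 / 2.6815 = 0.0970, so δ = 0.0970 − 0.017 = 0.0800.

δ ≈ 0.080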